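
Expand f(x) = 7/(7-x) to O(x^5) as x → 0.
1 + x/7 + x**2/49 + x**3/343 + x**4/2401 + O(x**5)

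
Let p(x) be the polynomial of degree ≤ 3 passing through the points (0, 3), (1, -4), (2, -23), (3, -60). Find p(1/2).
5/8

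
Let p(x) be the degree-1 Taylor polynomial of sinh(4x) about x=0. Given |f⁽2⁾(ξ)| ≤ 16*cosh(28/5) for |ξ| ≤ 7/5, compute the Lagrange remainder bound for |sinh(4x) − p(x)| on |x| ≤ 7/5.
392*cosh(28/5)/25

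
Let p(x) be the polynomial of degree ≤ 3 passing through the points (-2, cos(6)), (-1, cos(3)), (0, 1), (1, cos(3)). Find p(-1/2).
cos(3)/2 - cos(6)/16 + 9/16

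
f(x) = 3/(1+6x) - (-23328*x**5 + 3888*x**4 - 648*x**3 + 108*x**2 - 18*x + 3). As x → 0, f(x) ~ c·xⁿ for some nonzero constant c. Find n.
6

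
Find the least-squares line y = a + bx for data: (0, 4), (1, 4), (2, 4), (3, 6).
a = 18/5, b = 3/5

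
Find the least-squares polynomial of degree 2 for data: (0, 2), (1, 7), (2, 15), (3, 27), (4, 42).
71/35 + (22/7)x + (12/7)x²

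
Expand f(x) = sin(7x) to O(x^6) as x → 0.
7*x - 343*x**3/6 + 16807*x**5/120 + O(x**6)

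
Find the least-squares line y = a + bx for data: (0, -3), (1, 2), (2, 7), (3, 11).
a = -14/5, b = 47/10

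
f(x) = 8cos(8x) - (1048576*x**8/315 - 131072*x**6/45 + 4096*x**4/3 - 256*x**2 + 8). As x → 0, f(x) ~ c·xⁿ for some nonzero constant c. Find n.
10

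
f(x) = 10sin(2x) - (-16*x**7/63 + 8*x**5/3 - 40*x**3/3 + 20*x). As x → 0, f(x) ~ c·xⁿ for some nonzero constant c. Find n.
9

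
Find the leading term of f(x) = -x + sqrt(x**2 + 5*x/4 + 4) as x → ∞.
5/8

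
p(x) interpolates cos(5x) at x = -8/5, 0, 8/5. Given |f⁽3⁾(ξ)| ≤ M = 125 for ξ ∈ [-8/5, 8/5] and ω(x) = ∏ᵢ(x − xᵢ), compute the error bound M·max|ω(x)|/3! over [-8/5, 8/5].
512*sqrt(3)/27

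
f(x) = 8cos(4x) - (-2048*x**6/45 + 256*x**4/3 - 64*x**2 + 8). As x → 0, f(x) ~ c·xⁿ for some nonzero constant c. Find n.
8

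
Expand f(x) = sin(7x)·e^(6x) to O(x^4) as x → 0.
7*x + 42*x**2 + 413*x**3/6 + O(x**4)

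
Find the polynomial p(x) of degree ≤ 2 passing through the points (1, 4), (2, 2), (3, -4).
-2*x**2 + 4*x + 2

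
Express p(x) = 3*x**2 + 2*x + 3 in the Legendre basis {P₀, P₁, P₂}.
(4)P₀ + (2)P₁ + (2)P₂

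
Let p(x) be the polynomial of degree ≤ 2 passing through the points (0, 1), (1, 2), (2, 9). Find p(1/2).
3/4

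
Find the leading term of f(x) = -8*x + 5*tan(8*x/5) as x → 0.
512*x**3/75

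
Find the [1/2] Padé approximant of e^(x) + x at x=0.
(37*x/21 + 1)/(-x**2/42 - 5*x/21 + 1)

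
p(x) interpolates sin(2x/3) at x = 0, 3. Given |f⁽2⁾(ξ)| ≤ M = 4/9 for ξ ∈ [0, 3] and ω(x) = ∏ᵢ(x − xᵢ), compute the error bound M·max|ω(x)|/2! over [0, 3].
1/2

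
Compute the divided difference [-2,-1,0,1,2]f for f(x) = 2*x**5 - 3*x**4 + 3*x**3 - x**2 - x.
-3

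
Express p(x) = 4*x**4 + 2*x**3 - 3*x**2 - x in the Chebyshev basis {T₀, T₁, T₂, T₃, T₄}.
(1/2)T₁ + (1/2)T₂ + (1/2)T₃ + (1/2)T₄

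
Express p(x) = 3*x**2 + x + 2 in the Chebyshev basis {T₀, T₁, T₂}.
(7/2)T₀ + T₁ + (3/2)T₂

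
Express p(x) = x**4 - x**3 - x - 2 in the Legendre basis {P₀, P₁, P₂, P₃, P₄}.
(-9/5)P₀ + (-8/5)P₁ + (4/7)P₂ + (-2/5)P₃ + (8/35)P₄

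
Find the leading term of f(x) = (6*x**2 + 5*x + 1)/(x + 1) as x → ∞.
6*x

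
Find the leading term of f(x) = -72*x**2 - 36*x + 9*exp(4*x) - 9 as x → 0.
96*x**3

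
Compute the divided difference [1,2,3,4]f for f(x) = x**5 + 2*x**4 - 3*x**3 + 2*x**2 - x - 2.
82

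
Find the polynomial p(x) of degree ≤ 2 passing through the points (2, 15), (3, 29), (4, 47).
2*x**2 + 4*x - 1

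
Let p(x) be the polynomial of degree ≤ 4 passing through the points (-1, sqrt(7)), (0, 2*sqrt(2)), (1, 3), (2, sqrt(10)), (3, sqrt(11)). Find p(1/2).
-5*sqrt(10)/32 - 5*sqrt(7)/128 + 3*sqrt(11)/128 + 15*sqrt(2)/16 + 135/64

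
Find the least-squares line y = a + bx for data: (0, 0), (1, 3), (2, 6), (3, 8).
a = 1/5, b = 27/10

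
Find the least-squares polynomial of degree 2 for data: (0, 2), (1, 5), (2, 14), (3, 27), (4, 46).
68/35 + (5/7)x + (18/7)x²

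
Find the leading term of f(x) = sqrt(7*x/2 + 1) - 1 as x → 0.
7*x/4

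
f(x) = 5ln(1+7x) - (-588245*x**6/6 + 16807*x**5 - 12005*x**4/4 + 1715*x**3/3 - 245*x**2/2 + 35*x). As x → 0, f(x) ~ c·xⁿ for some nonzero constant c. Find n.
7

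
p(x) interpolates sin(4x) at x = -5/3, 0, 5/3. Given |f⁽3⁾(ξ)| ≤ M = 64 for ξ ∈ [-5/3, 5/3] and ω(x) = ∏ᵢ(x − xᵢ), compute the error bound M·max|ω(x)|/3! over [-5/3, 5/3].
8000*sqrt(3)/729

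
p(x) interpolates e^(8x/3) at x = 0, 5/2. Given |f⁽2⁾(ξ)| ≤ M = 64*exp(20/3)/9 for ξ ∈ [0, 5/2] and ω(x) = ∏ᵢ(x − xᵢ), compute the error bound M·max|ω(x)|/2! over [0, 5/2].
50*exp(20/3)/9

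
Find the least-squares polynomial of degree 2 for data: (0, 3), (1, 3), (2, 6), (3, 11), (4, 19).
104/35 + (-8/7)x + (9/7)x²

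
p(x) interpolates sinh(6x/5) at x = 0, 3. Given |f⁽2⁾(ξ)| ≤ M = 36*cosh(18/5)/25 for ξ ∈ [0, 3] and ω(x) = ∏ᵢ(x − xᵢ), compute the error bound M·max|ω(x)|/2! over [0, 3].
81*cosh(18/5)/50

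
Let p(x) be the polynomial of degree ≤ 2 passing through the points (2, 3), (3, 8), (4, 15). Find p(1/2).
-3/4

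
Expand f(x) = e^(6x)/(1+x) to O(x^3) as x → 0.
1 + 5*x + 13*x**2 + O(x**3)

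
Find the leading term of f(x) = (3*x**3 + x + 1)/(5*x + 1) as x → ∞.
3*x**2/5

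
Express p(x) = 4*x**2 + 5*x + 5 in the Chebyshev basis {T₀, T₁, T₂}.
(7)T₀ + (5)T₁ + (2)T₂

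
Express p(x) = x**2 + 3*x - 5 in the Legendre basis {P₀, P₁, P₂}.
(-14/3)P₀ + (3)P₁ + (2/3)P₂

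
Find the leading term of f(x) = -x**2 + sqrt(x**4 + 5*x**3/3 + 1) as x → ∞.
5*x/6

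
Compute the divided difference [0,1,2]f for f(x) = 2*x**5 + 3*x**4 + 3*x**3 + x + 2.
60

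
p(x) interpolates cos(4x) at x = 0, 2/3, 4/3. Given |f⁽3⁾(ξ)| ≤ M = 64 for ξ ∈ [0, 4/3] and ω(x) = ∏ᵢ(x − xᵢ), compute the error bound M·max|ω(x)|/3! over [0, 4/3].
512*sqrt(3)/729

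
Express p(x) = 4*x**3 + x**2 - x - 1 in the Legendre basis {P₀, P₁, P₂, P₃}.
(-2/3)P₀ + (7/5)P₁ + (2/3)P₂ + (8/5)P₃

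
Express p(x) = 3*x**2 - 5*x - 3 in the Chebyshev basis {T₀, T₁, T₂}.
(-3/2)T₀ + (-5)T₁ + (3/2)T₂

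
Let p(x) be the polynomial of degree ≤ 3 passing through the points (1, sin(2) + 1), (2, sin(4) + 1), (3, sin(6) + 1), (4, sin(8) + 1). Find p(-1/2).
135*sin(6)/16 - 35*sin(8)/16 + 1 + 105*sin(2)/16 - 189*sin(4)/16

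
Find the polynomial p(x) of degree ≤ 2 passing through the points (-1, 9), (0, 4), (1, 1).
x**2 - 4*x + 4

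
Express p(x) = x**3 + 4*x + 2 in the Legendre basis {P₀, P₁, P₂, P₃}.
(2)P₀ + (23/5)P₁ + (2/5)P₃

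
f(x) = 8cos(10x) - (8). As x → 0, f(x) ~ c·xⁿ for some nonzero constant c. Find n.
2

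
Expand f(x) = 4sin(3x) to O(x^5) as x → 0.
12*x - 18*x**3 + O(x**5)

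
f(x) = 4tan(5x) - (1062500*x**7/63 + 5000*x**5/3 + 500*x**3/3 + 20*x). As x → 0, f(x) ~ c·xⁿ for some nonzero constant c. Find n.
9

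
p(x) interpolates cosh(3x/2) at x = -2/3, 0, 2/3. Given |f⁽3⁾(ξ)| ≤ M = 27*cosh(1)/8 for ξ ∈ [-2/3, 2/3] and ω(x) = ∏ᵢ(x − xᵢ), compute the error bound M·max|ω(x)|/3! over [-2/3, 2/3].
sqrt(3)*cosh(1)/27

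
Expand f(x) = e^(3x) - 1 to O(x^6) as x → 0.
3*x + 9*x**2/2 + 9*x**3/2 + 27*x**4/8 + 81*x**5/40 + O(x**6)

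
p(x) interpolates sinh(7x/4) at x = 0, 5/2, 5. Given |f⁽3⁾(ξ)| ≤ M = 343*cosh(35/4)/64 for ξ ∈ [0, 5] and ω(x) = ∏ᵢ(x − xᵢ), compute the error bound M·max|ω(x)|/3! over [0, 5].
42875*sqrt(3)*cosh(35/4)/13824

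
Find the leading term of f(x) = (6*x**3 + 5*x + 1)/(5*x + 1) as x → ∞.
6*x**2/5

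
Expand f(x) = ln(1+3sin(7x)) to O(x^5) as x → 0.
21*x - 441*x**2/2 + 5831*x**3/2 - 180075*x**4/4 + O(x**5)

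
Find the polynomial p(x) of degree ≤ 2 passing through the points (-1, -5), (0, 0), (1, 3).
-x**2 + 4*x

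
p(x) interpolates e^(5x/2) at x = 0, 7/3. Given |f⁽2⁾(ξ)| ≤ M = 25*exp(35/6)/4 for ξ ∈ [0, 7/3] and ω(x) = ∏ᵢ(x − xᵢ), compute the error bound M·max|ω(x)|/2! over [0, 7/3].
1225*exp(35/6)/288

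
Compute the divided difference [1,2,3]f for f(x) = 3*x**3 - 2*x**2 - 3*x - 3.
16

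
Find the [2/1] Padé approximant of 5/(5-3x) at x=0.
1/(1 - 3*x/5)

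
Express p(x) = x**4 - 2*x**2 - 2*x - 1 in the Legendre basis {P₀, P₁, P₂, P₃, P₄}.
(-22/15)P₀ + (-2)P₁ + (-16/21)P₂ + (8/35)P₄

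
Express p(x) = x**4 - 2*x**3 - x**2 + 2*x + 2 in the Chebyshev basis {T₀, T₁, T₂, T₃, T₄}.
(15/8)T₀ + (1/2)T₁ + (-1/2)T₃ + (1/8)T₄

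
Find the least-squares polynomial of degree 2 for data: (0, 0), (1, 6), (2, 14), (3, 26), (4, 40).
2/35 + (30/7)x + (10/7)x²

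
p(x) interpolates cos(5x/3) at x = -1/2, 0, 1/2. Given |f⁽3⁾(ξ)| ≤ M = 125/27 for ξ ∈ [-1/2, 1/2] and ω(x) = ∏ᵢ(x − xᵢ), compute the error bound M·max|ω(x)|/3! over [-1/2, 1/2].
125*sqrt(3)/5832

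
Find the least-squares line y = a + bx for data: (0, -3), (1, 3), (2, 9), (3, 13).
a = -13/5, b = 27/5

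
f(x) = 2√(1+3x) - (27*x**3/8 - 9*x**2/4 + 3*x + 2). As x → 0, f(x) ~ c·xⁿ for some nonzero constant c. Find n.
4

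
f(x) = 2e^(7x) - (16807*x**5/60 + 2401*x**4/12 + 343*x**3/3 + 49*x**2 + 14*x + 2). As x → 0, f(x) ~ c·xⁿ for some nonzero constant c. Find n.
6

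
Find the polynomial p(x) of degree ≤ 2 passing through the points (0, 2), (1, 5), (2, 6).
-x**2 + 4*x + 2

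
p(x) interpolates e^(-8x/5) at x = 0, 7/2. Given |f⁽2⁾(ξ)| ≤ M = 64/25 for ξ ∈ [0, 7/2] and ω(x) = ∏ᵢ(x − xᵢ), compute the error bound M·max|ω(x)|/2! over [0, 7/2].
98/25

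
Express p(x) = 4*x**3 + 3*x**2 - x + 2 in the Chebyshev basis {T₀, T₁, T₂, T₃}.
(7/2)T₀ + (2)T₁ + (3/2)T₂ + T₃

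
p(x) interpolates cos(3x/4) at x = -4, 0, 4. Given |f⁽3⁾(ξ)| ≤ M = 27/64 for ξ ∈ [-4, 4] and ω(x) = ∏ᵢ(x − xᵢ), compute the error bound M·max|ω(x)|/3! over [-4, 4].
sqrt(3)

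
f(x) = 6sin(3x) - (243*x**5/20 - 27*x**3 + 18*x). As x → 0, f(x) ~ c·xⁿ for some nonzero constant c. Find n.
7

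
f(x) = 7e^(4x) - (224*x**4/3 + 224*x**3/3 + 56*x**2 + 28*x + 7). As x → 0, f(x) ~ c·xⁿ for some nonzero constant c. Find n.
5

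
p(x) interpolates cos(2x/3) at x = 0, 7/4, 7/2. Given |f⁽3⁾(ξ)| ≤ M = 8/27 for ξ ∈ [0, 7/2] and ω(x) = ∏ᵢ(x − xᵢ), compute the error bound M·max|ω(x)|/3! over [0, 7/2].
343*sqrt(3)/5832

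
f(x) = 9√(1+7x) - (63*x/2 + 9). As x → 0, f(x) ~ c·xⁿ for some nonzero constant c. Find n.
2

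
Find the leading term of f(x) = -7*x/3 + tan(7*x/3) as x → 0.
343*x**3/81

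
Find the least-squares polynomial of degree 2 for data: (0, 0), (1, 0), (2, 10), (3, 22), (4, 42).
-2/5 + (-7/5)x + (3)x²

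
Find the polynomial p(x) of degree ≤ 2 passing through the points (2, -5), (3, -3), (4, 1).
x**2 - 3*x - 3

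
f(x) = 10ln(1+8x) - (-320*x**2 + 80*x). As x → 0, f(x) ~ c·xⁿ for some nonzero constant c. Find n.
3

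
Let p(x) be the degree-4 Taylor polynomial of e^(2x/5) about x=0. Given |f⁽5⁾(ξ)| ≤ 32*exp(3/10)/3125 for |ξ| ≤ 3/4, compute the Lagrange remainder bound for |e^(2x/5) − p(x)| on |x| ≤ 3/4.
81*exp(3/10)/4000000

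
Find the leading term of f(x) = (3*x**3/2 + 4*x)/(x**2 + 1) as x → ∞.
3*x/2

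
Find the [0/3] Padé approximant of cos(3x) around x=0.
1/(9*x**2/2 + 1)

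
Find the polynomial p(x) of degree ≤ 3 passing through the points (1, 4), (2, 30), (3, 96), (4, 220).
3*x**3 + 2*x**2 - x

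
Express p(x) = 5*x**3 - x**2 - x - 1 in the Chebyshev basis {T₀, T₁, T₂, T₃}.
(-3/2)T₀ + (11/4)T₁ + (-1/2)T₂ + (5/4)T₃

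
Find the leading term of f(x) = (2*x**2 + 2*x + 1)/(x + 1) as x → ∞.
2*x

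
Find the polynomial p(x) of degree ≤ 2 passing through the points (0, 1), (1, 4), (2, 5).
-x**2 + 4*x + 1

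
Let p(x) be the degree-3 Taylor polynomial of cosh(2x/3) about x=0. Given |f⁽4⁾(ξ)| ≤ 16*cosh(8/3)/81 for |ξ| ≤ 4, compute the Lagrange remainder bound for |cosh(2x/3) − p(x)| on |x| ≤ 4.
512*cosh(8/3)/243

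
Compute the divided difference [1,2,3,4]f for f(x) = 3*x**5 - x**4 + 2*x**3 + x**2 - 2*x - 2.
187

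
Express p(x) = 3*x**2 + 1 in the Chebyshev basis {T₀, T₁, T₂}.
(5/2)T₀ + (3/2)T₂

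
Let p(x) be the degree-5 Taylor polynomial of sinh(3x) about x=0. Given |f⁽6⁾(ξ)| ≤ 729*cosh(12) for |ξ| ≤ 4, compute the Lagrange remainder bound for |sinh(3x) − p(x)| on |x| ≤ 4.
20736*cosh(12)/5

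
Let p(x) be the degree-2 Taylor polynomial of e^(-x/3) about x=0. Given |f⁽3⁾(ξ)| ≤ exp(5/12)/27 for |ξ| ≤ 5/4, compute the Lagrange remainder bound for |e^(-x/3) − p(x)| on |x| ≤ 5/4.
125*exp(5/12)/10368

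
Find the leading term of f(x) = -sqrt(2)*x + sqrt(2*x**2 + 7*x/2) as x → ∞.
7*sqrt(2)/8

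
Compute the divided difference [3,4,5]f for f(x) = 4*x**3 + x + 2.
48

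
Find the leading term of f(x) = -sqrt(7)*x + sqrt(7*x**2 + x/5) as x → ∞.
sqrt(7)/70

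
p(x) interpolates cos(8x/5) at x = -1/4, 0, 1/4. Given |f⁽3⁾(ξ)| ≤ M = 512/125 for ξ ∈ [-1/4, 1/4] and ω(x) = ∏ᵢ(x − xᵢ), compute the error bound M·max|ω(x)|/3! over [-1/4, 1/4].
8*sqrt(3)/3375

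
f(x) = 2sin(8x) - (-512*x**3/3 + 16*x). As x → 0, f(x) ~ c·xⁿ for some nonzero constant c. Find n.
5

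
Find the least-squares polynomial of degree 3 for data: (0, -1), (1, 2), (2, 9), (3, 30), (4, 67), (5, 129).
-19/21 + (223/126)x + (-25/84)x² + (37/36)x³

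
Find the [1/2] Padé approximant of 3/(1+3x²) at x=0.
3/(3*x**2 + 1)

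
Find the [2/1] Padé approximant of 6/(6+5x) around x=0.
1/(5*x/6 + 1)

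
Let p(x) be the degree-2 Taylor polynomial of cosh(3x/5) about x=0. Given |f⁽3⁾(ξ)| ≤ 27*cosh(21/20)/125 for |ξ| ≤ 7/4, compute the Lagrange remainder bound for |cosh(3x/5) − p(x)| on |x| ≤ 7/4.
3087*cosh(21/20)/16000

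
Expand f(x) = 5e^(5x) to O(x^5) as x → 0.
5 + 25*x + 125*x**2/2 + 625*x**3/6 + 3125*x**4/24 + O(x**5)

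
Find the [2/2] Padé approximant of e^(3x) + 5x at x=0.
(3*x**2/4 + 53*x/7 + 1)/(-9*x**2/28 - 3*x/7 + 1)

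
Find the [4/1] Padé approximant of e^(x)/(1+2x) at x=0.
(427*x**4/9320 + 115*x**3/699 + 1167*x**2/2330 + 1164*x/1165 + 1)/(2329*x/1165 + 1)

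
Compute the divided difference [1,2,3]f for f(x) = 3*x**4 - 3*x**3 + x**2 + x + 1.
58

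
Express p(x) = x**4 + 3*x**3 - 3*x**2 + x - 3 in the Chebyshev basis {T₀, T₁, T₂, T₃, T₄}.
(-33/8)T₀ + (13/4)T₁ - T₂ + (3/4)T₃ + (1/8)T₄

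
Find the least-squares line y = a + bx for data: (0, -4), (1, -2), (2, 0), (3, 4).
a = -22/5, b = 13/5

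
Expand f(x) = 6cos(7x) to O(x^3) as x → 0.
6 - 147*x**2 + O(x**3)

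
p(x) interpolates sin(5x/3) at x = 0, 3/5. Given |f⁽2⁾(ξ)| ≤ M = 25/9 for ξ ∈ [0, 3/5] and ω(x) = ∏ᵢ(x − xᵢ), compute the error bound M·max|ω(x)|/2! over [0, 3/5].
1/8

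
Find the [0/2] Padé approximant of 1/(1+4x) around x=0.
1/(4*x + 1)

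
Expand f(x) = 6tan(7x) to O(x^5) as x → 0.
42*x + 686*x**3 + O(x**5)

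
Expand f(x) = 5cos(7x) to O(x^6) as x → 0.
5 - 245*x**2/2 + 12005*x**4/24 + O(x**6)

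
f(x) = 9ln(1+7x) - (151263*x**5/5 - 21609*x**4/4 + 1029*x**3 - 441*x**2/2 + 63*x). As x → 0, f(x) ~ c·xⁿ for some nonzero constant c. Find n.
6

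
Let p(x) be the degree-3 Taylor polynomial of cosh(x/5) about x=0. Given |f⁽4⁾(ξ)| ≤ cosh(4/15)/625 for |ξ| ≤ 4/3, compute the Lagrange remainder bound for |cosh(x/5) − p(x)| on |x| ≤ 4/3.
32*cosh(4/15)/151875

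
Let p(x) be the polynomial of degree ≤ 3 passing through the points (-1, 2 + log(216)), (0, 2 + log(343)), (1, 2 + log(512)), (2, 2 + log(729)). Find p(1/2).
2 + log(112*2**(7/8)*3**(7/16)*7**(11/16)/3)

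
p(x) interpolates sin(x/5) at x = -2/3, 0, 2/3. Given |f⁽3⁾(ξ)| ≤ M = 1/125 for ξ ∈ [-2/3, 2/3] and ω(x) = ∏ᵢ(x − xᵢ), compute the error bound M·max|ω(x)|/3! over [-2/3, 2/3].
8*sqrt(3)/91125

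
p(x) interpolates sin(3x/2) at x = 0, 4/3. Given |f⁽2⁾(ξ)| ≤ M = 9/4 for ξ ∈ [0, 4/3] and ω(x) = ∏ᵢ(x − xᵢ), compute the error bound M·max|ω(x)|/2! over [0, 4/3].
1/2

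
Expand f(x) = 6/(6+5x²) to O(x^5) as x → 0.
1 - 5*x**2/6 + 25*x**4/36 + O(x**5)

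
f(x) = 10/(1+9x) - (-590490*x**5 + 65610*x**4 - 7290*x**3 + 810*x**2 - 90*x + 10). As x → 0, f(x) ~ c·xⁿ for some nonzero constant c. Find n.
6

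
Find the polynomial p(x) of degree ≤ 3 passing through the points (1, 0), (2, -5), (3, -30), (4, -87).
-2*x**3 + 2*x**2 + 3*x - 3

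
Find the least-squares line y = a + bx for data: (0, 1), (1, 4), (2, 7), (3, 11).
a = 4/5, b = 33/10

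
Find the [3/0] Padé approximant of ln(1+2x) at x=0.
2*x*(4*x**2 - 3*x + 3)/3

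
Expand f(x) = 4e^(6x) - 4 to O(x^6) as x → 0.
24*x + 72*x**2 + 144*x**3 + 216*x**4 + 1296*x**5/5 + O(x**6)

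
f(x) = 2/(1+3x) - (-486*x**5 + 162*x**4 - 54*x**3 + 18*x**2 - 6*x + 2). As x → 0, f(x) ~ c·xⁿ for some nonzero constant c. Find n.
6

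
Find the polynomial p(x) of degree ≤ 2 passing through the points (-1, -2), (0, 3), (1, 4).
-2*x**2 + 3*x + 3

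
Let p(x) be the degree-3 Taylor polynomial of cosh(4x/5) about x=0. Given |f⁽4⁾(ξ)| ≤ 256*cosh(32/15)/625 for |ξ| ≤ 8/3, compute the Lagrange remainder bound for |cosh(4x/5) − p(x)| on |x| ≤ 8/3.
131072*cosh(32/15)/151875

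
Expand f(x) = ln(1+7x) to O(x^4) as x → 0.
7*x - 49*x**2/2 + 343*x**3/3 + O(x**4)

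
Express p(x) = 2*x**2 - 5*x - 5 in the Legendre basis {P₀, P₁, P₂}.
(-13/3)P₀ + (-5)P₁ + (4/3)P₂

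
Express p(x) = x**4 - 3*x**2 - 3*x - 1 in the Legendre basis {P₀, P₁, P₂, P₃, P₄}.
(-9/5)P₀ + (-3)P₁ + (-10/7)P₂ + (8/35)P₄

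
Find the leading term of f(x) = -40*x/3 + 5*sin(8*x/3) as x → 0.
-1280*x**3/81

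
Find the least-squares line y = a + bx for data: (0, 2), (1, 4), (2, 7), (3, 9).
a = 19/10, b = 12/5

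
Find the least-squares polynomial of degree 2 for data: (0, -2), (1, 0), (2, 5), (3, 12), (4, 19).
-16/7 + (69/35)x + (6/7)x²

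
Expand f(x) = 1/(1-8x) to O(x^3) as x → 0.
1 + 8*x + 64*x**2 + O(x**3)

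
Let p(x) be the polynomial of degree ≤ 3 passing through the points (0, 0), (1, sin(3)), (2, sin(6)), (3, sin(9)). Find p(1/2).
sin(9)/16 - 5*sin(6)/16 + 15*sin(3)/16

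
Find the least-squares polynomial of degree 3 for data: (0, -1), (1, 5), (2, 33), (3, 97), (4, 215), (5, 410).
-83/63 + (203/54)x + (115/252)x² + (329/108)x³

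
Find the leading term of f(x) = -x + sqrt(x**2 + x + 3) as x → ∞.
1/2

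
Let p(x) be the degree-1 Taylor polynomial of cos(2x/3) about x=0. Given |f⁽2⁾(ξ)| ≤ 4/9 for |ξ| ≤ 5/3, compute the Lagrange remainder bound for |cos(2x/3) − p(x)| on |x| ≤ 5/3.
50/81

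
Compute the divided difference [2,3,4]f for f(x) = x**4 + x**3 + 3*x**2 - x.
67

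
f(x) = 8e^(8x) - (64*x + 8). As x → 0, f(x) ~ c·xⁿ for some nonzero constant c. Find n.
2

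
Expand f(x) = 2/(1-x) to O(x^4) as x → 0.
2 + 2*x + 2*x**2 + 2*x**3 + O(x**4)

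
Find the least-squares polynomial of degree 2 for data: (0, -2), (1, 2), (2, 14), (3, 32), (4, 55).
-81/35 + (64/35)x + (22/7)x²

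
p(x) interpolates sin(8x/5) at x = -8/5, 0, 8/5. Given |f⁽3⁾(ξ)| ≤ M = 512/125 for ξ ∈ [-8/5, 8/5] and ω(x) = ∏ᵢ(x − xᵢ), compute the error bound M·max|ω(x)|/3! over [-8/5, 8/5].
262144*sqrt(3)/421875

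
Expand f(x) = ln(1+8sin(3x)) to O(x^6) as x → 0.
24*x - 288*x**2 + 4572*x**3 - 82080*x**4 + 1571805*x**5 + O(x**6)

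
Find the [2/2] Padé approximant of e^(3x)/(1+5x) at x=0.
(73*x**2/44 + 67*x/33 + 1)/(-631*x**2/132 + 133*x/33 + 1)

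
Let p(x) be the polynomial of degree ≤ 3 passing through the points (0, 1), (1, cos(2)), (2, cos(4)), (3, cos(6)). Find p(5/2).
15*cos(4)/16 + 1/16 - 5*cos(2)/16 + 5*cos(6)/16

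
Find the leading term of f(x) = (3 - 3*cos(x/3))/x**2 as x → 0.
1/6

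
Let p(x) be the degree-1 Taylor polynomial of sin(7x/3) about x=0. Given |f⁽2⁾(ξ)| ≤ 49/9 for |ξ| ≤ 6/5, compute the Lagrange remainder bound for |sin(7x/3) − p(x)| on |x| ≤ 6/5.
98/25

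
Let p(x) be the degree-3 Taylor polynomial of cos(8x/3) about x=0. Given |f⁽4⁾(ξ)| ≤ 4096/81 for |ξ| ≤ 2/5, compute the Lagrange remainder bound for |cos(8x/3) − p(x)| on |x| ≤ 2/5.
8192/151875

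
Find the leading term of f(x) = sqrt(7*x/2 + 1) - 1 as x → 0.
7*x/4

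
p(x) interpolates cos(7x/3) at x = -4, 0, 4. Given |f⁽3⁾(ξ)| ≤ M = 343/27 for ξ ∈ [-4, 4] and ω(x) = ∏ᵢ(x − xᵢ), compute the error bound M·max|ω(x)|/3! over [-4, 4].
21952*sqrt(3)/729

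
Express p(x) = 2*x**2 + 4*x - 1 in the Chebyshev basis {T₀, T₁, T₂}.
(4)T₁ + T₂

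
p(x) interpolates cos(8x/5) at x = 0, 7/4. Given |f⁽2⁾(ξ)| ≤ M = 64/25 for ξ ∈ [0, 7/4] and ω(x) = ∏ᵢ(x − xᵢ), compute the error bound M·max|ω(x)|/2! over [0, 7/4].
49/50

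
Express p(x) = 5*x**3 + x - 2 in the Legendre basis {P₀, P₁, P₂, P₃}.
(-2)P₀ + (4)P₁ + (2)P₃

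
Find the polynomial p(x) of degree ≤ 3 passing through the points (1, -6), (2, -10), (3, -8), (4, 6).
x**3 - 3*x**2 - 2*x - 2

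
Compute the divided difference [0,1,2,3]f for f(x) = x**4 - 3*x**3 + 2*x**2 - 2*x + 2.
3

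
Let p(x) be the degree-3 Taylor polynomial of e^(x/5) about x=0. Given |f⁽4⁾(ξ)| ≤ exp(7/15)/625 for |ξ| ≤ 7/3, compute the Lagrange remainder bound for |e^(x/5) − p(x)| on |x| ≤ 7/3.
2401*exp(7/15)/1215000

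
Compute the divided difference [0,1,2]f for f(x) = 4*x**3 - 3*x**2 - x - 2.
9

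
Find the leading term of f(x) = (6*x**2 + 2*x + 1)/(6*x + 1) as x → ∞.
x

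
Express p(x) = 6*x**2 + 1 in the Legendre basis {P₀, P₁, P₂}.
(3)P₀ + (4)P₂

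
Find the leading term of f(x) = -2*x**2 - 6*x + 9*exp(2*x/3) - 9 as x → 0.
4*x**3/9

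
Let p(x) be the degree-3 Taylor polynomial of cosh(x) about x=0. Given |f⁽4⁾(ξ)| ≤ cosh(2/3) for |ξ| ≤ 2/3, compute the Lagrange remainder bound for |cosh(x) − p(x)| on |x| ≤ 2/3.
2*cosh(2/3)/243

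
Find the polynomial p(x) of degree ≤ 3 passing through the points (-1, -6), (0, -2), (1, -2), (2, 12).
3*x**3 - 2*x**2 - x - 2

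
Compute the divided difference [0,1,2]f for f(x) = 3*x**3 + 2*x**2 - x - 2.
11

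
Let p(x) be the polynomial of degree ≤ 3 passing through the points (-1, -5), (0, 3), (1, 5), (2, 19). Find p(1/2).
29/8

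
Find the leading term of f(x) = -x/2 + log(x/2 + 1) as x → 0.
-x**2/8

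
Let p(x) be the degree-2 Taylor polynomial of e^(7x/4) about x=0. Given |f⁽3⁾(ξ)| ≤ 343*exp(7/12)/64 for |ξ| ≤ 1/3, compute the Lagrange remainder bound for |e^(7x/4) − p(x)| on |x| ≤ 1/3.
343*exp(7/12)/10368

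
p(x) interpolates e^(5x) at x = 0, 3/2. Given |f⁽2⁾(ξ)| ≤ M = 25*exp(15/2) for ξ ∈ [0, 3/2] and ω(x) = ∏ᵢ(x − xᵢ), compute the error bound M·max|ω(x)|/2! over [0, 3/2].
225*exp(15/2)/32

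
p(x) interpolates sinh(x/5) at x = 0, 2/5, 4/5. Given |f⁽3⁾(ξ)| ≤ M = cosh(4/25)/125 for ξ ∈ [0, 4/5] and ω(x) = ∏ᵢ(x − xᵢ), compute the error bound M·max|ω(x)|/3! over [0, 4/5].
8*sqrt(3)*cosh(4/25)/421875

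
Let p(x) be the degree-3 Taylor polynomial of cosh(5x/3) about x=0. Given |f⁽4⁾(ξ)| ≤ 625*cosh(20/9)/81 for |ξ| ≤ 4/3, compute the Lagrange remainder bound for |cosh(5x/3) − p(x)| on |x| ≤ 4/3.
20000*cosh(20/9)/19683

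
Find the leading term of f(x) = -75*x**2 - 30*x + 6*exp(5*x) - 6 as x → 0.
125*x**3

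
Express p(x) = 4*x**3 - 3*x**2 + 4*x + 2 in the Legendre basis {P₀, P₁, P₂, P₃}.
P₀ + (32/5)P₁ + (-2)P₂ + (8/5)P₃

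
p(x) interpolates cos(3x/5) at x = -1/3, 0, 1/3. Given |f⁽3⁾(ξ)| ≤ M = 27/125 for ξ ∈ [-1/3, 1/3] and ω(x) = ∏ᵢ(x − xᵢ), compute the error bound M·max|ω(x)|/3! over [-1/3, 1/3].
sqrt(3)/3375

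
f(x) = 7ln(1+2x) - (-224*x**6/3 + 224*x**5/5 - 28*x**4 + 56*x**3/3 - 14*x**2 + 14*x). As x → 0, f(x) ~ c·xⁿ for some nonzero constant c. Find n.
7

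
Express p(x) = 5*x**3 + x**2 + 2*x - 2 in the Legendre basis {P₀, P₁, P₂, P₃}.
(-5/3)P₀ + (5)P₁ + (2/3)P₂ + (2)P₃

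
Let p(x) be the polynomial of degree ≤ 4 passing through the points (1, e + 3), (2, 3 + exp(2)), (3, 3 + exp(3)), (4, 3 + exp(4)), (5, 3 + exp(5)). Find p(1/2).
-45*exp(4)/32 - 105*exp(2)/32 + 3 + 315*e/128 + 35*exp(5)/128 + 189*exp(3)/64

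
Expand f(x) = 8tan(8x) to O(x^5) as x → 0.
64*x + 4096*x**3/3 + O(x**5)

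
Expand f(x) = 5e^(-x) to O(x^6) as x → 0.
5 - 5*x + 5*x**2/2 - 5*x**3/6 + 5*x**4/24 - x**5/24 + O(x**6)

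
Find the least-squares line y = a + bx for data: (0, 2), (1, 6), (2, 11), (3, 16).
a = 17/10, b = 47/10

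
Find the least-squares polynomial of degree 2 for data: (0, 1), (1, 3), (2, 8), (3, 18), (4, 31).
37/35 + (-3/14)x + (27/14)x²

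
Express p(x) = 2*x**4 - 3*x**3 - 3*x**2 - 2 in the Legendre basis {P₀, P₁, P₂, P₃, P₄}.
(-13/5)P₀ + (-9/5)P₁ + (-6/7)P₂ + (-6/5)P₃ + (16/35)P₄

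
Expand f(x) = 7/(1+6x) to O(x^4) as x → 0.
7 - 42*x + 252*x**2 - 1512*x**3 + O(x**4)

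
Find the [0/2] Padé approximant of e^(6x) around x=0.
1/(18*x**2 - 6*x + 1)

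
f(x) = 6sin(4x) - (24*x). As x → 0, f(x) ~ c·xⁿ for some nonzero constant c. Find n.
3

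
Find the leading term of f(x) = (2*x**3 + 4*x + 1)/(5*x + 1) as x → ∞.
2*x**2/5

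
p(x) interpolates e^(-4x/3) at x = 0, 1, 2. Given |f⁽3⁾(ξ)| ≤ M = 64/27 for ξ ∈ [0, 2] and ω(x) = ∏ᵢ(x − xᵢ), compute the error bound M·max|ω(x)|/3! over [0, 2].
64*sqrt(3)/729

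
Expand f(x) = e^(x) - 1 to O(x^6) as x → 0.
x + x**2/2 + x**3/6 + x**4/24 + x**5/120 + O(x**6)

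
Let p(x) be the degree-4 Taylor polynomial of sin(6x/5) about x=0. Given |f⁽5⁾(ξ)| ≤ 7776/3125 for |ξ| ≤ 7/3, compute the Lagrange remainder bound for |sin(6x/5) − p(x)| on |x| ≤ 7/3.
67228/46875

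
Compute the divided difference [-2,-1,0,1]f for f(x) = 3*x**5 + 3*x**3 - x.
18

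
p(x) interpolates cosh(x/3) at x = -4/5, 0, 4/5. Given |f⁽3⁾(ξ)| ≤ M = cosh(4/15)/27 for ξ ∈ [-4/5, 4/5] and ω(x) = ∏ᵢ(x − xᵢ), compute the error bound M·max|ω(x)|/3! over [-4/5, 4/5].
64*sqrt(3)*cosh(4/15)/91125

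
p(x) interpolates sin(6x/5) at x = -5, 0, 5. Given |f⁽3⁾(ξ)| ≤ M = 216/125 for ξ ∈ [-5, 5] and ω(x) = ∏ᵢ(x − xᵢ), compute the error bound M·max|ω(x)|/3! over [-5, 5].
8*sqrt(3)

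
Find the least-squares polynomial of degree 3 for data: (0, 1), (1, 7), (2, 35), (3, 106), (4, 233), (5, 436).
23/21 + (-71/126)x + (269/84)x² + (103/36)x³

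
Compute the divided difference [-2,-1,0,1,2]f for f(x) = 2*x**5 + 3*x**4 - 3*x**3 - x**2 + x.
3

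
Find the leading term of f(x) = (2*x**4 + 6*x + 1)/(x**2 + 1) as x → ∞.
2*x**2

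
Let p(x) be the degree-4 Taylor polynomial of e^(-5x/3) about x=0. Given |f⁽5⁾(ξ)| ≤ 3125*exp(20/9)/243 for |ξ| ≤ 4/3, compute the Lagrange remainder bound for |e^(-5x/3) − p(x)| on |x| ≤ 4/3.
80000*exp(20/9)/177147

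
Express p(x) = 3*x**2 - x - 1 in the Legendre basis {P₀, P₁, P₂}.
-P₁ + (2)P₂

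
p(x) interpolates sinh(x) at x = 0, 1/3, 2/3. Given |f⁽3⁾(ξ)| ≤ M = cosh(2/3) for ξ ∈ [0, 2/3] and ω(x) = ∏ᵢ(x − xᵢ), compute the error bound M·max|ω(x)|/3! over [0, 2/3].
sqrt(3)*cosh(2/3)/729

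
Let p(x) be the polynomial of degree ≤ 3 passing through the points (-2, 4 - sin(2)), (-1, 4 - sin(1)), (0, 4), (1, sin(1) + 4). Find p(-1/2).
-5*sin(1)/8 + sin(2)/16 + 4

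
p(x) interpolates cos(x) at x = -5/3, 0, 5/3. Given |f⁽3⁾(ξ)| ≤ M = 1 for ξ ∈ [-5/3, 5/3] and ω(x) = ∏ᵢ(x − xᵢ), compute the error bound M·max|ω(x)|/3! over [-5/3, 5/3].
125*sqrt(3)/729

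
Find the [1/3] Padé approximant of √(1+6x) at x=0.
(21*x/4 + 1)/(27*x**3/8 - 9*x**2/4 + 9*x/4 + 1)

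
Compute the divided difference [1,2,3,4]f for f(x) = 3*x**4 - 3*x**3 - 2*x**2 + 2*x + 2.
27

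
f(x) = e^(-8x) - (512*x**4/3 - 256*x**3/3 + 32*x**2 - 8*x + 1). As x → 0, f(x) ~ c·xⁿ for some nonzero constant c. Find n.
5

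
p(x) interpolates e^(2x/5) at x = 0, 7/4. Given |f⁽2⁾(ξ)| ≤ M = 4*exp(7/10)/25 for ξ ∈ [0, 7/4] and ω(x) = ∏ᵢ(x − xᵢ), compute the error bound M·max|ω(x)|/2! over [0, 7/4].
49*exp(7/10)/800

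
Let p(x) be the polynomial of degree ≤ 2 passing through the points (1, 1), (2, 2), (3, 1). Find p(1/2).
-1/4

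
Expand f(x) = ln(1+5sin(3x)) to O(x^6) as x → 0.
15*x - 225*x**2/2 + 2205*x**3/2 - 49275*x**4/4 + 1174581*x**5/8 + O(x**6)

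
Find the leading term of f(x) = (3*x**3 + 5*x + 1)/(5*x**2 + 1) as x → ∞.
3*x/5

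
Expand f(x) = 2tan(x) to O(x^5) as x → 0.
2*x + 2*x**3/3 + O(x**5)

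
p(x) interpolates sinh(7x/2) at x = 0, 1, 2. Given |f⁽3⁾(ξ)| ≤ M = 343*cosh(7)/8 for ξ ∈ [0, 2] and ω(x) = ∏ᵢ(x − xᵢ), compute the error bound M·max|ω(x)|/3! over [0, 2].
343*sqrt(3)*cosh(7)/216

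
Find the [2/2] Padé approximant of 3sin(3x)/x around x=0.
(9 - 189*x**2/20)/(9*x**2/20 + 1)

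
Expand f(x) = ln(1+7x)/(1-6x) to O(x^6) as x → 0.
7*x + 35*x**2/2 + 658*x**3/3 + 2863*x**4/4 + 76559*x**5/10 + O(x**6)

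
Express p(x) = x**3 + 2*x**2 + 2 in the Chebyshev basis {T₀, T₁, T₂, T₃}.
(3)T₀ + (3/4)T₁ + T₂ + (1/4)T₃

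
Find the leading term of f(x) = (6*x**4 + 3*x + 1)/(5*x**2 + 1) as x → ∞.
6*x**2/5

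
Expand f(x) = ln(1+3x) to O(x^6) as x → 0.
3*x - 9*x**2/2 + 9*x**3 - 81*x**4/4 + 243*x**5/5 + O(x**6)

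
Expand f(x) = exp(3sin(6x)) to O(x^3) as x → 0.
1 + 18*x + 162*x**2 + O(x**3)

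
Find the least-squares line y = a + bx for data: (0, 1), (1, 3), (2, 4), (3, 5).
a = 13/10, b = 13/10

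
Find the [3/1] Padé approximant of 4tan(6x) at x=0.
288*x**3 + 24*x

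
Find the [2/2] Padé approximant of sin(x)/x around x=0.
(1 - 7*x**2/60)/(x**2/20 + 1)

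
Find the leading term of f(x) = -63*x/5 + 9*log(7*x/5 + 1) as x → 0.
-441*x**2/50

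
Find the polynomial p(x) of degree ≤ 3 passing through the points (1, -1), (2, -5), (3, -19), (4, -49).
-x**3 + x**2 - 1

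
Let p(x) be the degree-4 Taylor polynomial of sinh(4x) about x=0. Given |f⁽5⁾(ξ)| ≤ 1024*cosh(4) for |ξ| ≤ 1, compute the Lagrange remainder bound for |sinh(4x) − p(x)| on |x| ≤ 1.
128*cosh(4)/15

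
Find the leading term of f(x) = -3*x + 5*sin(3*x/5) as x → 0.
-9*x**3/50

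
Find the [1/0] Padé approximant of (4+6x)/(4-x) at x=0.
7*x/4 + 1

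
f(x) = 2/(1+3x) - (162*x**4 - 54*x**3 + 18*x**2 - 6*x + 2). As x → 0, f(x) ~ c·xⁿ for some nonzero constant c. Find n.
5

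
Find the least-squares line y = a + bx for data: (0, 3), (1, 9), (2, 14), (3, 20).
a = 31/10, b = 28/5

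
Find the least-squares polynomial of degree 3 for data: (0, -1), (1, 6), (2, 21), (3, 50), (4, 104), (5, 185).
-115/126 + (3835/756)x + (127/252)x² + (32/27)x³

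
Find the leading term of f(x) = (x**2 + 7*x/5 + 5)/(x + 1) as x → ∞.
x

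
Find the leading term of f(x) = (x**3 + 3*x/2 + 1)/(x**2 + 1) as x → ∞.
x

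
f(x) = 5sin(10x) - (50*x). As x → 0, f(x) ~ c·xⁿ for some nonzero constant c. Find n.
3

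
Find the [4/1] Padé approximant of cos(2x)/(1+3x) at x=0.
(2*x**4/3 - 2*x**2 + 1)/(3*x + 1)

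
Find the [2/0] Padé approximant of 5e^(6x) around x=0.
90*x**2 + 30*x + 5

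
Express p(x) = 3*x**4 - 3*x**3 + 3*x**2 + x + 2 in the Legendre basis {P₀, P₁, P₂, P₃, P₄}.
(18/5)P₀ + (-4/5)P₁ + (26/7)P₂ + (-6/5)P₃ + (24/35)P₄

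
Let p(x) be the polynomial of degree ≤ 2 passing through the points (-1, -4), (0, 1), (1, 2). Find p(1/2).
2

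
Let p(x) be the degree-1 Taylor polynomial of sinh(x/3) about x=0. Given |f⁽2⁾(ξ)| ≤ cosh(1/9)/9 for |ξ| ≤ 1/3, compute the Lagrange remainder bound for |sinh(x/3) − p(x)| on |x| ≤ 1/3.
cosh(1/9)/162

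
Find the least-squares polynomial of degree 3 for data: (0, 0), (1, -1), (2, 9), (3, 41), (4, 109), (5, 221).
1/14 + (-251/84)x + (-1/7)x² + (23/12)x³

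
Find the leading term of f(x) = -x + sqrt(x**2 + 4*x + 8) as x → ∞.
2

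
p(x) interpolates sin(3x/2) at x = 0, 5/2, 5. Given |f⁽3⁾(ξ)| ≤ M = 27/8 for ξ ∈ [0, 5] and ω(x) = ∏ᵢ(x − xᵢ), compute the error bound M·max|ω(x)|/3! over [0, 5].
125*sqrt(3)/64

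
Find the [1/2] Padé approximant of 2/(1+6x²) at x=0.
2/(6*x**2 + 1)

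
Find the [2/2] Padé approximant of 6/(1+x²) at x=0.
6/(x**2 + 1)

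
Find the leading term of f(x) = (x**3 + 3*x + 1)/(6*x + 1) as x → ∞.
x**2/6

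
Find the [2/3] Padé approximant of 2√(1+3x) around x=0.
(63*x**2/8 + 42*x/5 + 2)/(-27*x**3/160 + 81*x**2/80 + 27*x/10 + 1)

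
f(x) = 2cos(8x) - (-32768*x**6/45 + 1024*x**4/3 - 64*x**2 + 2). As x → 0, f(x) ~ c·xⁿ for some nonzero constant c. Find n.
8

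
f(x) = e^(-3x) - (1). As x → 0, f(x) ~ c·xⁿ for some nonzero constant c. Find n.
1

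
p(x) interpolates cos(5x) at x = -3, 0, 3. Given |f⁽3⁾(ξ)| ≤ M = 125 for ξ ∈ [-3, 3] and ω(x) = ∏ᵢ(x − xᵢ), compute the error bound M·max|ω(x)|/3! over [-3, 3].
125*sqrt(3)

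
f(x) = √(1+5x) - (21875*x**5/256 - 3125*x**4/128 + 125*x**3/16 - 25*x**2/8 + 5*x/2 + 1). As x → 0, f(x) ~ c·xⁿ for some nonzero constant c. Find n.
6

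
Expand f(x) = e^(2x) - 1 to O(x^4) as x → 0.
2*x + 2*x**2 + 4*x**3/3 + O(x**4)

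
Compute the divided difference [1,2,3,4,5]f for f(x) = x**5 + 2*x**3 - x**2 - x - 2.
15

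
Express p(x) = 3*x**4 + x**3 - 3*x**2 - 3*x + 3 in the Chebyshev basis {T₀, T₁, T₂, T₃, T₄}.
(21/8)T₀ + (-9/4)T₁ + (1/4)T₃ + (3/8)T₄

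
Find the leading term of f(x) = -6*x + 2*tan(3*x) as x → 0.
18*x**3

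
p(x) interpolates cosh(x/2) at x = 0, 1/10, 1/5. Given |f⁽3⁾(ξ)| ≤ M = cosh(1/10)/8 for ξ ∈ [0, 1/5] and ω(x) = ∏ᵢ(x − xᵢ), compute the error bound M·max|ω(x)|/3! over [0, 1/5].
sqrt(3)*cosh(1/10)/216000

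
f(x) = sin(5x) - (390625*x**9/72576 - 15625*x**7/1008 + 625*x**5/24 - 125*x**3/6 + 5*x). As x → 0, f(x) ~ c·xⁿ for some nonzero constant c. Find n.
11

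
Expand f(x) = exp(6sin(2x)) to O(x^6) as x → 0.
1 + 12*x + 72*x**2 + 280*x**3 + 768*x**4 + 7496*x**5/5 + O(x**6)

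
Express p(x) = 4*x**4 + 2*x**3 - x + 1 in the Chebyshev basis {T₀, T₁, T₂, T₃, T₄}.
(5/2)T₀ + (1/2)T₁ + (2)T₂ + (1/2)T₃ + (1/2)T₄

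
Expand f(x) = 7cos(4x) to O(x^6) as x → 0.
7 - 56*x**2 + 224*x**4/3 + O(x**6)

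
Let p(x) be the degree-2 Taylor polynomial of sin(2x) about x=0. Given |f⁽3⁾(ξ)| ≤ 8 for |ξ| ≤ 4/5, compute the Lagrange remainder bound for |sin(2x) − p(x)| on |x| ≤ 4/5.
256/375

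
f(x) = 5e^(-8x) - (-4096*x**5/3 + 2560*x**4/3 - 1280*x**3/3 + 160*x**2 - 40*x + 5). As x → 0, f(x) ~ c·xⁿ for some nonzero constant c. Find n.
6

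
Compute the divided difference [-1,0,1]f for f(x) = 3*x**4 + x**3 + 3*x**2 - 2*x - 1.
6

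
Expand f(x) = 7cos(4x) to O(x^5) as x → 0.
7 - 56*x**2 + 224*x**4/3 + O(x**5)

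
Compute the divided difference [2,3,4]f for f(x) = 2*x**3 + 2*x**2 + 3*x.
20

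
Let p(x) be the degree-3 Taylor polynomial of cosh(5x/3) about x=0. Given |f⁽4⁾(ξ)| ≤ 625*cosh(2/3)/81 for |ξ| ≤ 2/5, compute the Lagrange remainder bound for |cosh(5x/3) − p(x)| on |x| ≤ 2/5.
2*cosh(2/3)/243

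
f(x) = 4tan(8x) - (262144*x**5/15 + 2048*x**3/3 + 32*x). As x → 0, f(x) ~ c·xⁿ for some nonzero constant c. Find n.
7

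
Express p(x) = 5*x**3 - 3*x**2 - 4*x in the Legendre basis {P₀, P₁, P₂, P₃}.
-P₀ - P₁ + (-2)P₂ + (2)P₃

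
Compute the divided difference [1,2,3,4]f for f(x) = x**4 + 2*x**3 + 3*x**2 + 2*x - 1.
12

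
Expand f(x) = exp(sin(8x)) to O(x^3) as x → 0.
1 + 8*x + 32*x**2 + O(x**3)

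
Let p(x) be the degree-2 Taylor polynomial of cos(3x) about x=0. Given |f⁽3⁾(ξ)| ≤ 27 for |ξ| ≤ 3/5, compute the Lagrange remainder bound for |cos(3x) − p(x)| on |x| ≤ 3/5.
243/250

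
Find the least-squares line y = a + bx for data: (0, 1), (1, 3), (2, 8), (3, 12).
a = 3/10, b = 19/5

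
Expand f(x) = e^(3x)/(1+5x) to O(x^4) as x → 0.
1 - 2*x + 29*x**2/2 - 68*x**3 + O(x**4)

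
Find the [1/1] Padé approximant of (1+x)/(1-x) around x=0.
(x + 1)/(1 - x)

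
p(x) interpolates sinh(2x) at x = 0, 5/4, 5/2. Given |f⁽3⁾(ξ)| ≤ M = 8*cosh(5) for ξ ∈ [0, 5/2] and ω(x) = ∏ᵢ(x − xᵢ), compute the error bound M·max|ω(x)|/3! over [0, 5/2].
125*sqrt(3)*cosh(5)/216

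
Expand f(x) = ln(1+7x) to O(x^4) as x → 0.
7*x - 49*x**2/2 + 343*x**3/3 + O(x**4)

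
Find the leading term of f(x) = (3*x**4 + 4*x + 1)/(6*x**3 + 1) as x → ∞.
x/2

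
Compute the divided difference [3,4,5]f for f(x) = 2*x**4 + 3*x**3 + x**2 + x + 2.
231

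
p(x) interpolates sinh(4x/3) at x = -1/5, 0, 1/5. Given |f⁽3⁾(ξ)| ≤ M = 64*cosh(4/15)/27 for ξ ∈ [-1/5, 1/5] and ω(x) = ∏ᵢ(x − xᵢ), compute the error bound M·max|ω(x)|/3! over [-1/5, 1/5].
64*sqrt(3)*cosh(4/15)/91125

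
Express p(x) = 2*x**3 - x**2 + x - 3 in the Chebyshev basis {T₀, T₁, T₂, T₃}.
(-7/2)T₀ + (5/2)T₁ + (-1/2)T₂ + (1/2)T₃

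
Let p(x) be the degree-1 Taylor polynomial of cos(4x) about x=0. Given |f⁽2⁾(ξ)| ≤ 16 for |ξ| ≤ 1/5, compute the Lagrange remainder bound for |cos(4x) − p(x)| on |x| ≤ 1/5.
8/25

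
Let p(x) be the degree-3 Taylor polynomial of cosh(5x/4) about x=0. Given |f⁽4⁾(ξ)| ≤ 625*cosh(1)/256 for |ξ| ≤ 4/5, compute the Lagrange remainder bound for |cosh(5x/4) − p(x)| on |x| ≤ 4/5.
cosh(1)/24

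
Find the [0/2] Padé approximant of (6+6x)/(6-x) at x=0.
1/(7*x**2/6 - 7*x/6 + 1)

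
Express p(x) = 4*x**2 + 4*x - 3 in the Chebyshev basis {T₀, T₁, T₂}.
-T₀ + (4)T₁ + (2)T₂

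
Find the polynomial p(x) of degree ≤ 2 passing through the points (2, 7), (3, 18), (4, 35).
3*x**2 - 4*x + 3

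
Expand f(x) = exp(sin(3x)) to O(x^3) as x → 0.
1 + 3*x + 9*x**2/2 + O(x**3)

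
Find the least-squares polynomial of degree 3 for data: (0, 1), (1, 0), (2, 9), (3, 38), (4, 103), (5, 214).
20/21 + (-125/126)x + (-11/6)x² + (19/9)x³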